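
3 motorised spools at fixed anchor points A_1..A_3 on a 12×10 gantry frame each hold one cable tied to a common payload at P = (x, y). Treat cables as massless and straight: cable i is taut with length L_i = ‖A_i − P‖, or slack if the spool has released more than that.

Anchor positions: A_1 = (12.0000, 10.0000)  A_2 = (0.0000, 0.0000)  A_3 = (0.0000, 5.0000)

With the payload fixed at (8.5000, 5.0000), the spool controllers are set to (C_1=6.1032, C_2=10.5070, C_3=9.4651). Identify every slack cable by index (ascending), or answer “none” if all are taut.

cable 1: √((3.5000)²+(5.0000)²)=6.1033, C_1=6.1032: taut
cable 2: √((-8.5000)²+(-5.0000)²)=9.8615, C_2=10.5070: slack
cable 3: √((-8.5000)²+(0.0000)²)=8.5000, C_3=9.4651: slack

2, 3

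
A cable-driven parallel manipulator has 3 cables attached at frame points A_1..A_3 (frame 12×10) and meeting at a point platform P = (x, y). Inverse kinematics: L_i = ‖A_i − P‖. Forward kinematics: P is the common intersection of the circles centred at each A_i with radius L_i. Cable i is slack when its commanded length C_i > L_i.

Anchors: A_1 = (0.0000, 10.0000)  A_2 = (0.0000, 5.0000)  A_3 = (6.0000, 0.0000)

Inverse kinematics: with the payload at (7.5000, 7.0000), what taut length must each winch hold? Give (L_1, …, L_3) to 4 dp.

L_1: Δ = A_1−P = (-7.5000, 3.0000) → ‖Δ‖ = √65.2500 = 8.0777
L_2: Δ = A_2−P = (-7.5000, -2.0000) → ‖Δ‖ = √60.2500 = 7.7621
L_3: Δ = A_3−P = (-1.5000, -7.0000) → ‖Δ‖ = √51.2500 = 7.1589

(8.0777, 7.7621, 7.1589)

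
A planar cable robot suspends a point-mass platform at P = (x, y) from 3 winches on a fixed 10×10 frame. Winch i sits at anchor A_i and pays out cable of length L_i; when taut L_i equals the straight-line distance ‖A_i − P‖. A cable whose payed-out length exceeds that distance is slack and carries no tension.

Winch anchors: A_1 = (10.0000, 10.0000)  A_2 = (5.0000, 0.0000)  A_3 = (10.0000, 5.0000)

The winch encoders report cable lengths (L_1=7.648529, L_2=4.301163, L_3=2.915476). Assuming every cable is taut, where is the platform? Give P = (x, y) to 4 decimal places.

each cable: (A_i−P)·(A_i−P) = L_i²; let c_i = ‖A_i‖²−L_i²
c_1 = 100.0000+100.0000−58.5000 = 141.5000
row 1: 10.0000x + 20.0000y = 135.0000  (c_2=6.5000)
row 2: 0.0000x + 10.0000y = 25.0000  (c_3=116.5000)
Cramer on rows 1–2 → x = 8.5000, y = 2.5000

(8.5000, 2.5000)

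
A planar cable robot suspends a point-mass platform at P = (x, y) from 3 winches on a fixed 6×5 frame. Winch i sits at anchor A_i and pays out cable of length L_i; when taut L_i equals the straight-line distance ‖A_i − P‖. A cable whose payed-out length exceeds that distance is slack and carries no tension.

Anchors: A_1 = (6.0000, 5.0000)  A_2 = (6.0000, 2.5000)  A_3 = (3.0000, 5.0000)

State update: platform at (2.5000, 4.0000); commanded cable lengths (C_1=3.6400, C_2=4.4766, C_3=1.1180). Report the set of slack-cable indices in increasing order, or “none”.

i=1: geometric 3.6401 vs commanded 3.6400 ⇒ taut
i=2: geometric 3.8079 vs commanded 4.4766 ⇒ slack
i=3: geometric 1.1180 vs commanded 1.1180 ⇒ taut

2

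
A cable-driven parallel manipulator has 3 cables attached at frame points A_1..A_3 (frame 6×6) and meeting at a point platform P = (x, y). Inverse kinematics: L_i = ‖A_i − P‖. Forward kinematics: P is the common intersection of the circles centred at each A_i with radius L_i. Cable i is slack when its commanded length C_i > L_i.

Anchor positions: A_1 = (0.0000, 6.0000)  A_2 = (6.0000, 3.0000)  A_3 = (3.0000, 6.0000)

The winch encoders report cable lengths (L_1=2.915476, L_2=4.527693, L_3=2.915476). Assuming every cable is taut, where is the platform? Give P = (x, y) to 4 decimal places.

(1.5000, 3.5000)

expand ‖A_i−P‖²=L_i² and subtract eq 1 (q_i ≔ ‖A_i‖²−L_i²)
q_1 = 0.0000+36.0000−8.5000 = 27.5000
eq1−eq2 → [-12.0000  6.0000]·P = 3.0000
eq1−eq3 → [-6.0000  0.0000]·P = -9.0000
2×2 solve → P = (1.5000, 3.5000)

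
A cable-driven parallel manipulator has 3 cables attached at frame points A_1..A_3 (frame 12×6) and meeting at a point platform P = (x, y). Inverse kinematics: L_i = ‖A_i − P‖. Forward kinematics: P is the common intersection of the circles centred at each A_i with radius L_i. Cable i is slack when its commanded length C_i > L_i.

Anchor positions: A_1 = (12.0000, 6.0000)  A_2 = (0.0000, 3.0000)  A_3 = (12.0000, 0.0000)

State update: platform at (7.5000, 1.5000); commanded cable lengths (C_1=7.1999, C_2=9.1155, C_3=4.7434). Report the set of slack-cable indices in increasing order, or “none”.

1, 2

i=1: geometric 6.3640 vs commanded 7.1999 ⇒ slack
i=2: geometric 7.6485 vs commanded 9.1155 ⇒ slack
i=3: geometric 4.7434 vs commanded 4.7434 ⇒ taut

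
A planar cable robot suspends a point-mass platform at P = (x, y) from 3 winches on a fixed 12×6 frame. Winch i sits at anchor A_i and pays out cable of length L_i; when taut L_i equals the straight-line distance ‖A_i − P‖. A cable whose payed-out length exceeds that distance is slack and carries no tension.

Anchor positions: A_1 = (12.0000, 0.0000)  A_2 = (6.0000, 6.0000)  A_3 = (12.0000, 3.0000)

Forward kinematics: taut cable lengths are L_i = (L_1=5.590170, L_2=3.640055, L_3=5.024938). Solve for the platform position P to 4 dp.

each cable: (A_i−P)·(A_i−P) = L_i²; let c_i = ‖A_i‖²−L_i²
c_1 = 144.0000+0.0000−31.2500 = 112.7500
row 1: 12.0000x − 12.0000y = 54.0000  (c_2=58.7500)
row 2: 0.0000x − 6.0000y = -15.0000  (c_3=127.7500)
Cramer on rows 1–2 → x = 7.0000, y = 2.5000

(7.0000, 2.5000)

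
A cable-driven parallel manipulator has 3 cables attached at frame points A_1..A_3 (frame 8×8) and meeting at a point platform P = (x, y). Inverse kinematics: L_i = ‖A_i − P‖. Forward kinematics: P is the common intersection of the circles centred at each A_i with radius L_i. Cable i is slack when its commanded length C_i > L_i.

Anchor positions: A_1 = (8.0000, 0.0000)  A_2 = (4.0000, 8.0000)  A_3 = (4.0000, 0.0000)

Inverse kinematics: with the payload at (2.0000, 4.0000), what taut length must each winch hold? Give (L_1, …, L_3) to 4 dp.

(7.2111, 4.4721, 4.4721)

cable 1: Δx=6.0000, Δy=-4.0000; L_1 = √(Δx²+Δy²) = 7.2111
cable 2: Δx=2.0000, Δy=4.0000; L_2 = √(Δx²+Δy²) = 4.4721
cable 3: Δx=2.0000, Δy=-4.0000; L_3 = √(Δx²+Δy²) = 4.4721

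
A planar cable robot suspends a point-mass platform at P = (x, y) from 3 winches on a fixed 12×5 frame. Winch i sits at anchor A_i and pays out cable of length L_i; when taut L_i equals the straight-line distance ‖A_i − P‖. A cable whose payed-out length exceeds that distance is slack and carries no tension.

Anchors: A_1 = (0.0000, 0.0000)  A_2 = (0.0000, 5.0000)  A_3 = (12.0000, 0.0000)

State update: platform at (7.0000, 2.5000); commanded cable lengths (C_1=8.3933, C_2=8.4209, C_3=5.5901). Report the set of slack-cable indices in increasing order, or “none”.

1, 2

i=1: geometric 7.4330 vs commanded 8.3933 ⇒ slack
i=2: geometric 7.4330 vs commanded 8.4209 ⇒ slack
i=3: geometric 5.5902 vs commanded 5.5901 ⇒ taut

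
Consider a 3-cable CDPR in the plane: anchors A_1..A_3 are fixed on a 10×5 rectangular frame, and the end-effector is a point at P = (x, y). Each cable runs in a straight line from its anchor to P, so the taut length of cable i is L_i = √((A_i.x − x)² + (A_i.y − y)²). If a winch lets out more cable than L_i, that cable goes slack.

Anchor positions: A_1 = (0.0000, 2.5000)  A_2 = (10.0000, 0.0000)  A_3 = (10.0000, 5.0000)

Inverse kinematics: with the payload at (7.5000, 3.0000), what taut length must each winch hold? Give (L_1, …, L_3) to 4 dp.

(7.5166, 3.9051, 3.2016)

L_1: Δ = A_1−P = (-7.5000, -0.5000) → ‖Δ‖ = √56.5000 = 7.5166
L_2: Δ = A_2−P = (2.5000, -3.0000) → ‖Δ‖ = √15.2500 = 3.9051
L_3: Δ = A_3−P = (2.5000, 2.0000) → ‖Δ‖ = √10.2500 = 3.2016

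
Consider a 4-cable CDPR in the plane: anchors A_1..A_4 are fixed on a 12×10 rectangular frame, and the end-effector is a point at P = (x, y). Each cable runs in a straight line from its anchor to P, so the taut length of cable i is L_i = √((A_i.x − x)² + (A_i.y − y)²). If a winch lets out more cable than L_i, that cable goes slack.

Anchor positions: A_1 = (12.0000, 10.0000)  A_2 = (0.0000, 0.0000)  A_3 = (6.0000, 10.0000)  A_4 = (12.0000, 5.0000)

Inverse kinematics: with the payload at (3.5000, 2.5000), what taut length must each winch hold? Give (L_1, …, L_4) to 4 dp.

(11.3358, 4.3012, 7.9057, 8.8600)

L_1 = √((12.0000−3.5000)² + (10.0000−2.5000)²) = 11.3358
L_2 = √((0.0000−3.5000)² + (0.0000−2.5000)²) = 4.3012
L_3 = √((6.0000−3.5000)² + (10.0000−2.5000)²) = 7.9057
L_4 = √((12.0000−3.5000)² + (5.0000−2.5000)²) = 8.8600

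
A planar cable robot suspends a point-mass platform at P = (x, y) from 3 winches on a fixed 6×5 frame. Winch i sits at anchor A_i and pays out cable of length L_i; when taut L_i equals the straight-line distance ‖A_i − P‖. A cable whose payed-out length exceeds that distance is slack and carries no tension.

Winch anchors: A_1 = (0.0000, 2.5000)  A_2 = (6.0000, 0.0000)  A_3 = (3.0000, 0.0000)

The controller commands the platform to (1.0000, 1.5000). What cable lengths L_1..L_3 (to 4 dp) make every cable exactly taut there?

(1.4142, 5.2202, 2.5000)

cable 1: Δx=-1.0000, Δy=1.0000; L_1 = √(Δx²+Δy²) = 1.4142
cable 2: Δx=5.0000, Δy=-1.5000; L_2 = √(Δx²+Δy²) = 5.2202
cable 3: Δx=2.0000, Δy=-1.5000; L_3 = √(Δx²+Δy²) = 2.5000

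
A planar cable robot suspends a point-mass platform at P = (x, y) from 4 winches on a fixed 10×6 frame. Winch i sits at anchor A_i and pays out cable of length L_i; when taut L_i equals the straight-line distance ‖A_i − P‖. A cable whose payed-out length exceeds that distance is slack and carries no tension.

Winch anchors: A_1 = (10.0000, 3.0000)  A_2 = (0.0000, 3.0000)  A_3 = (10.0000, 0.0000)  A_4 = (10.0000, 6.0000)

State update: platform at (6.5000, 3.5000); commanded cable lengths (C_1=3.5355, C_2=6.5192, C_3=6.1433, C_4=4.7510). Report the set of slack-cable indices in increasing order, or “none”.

3, 4

i=1: geometric 3.5355 vs commanded 3.5355 ⇒ taut
i=2: geometric 6.5192 vs commanded 6.5192 ⇒ taut
i=3: geometric 4.9497 vs commanded 6.1433 ⇒ slack
i=4: geometric 4.3012 vs commanded 4.7510 ⇒ slack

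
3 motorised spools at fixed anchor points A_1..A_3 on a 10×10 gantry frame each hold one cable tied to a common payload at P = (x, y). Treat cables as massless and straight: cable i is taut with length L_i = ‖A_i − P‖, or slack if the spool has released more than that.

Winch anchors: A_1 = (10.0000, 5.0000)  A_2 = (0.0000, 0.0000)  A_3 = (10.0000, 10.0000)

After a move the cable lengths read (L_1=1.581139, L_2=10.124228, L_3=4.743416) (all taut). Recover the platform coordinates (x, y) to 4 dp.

circle eqns → linear via eq_j − eq_1; set c_j = A_j·A_j − L_j²
c_1 = 100.0000+25.0000−2.5000 = 122.5000
20.0000·x + 10.0000·y = c_1−c_2 = 225.0000
0.0000·x − 10.0000·y = c_1−c_3 = -55.0000
solve first two rows → x=8.5000, y=5.5000

(8.5000, 5.5000)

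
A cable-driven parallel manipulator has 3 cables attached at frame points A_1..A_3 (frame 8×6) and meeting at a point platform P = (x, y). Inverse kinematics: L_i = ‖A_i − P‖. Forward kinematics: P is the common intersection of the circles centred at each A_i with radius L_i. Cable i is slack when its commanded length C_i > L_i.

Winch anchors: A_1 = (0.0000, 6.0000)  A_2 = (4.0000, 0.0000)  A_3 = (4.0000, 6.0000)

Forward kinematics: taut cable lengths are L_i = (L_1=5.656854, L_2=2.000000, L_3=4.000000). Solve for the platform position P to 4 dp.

(4.0000, 2.0000)

each cable: (A_i−P)·(A_i−P) = L_i²; let c_i = ‖A_i‖²−L_i²
c_1 = 0.0000+36.0000−32.0000 = 4.0000
row 1: -8.0000x + 12.0000y = -8.0000  (c_2=12.0000)
row 2: -8.0000x + 0.0000y = -32.0000  (c_3=36.0000)
Cramer on rows 1–2 → x = 4.0000, y = 2.0000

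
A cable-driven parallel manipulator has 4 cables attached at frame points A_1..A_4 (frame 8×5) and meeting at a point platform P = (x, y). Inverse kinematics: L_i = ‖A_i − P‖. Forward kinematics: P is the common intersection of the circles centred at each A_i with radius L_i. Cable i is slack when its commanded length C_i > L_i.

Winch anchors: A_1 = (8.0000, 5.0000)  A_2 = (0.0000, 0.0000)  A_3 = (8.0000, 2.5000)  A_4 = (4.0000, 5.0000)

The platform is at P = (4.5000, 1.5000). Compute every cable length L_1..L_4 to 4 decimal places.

(4.9497, 4.7434, 3.6401, 3.5355)

L_1 = √((8.0000−4.5000)² + (5.0000−1.5000)²) = 4.9497
L_2 = √((0.0000−4.5000)² + (0.0000−1.5000)²) = 4.7434
L_3 = √((8.0000−4.5000)² + (2.5000−1.5000)²) = 3.6401
L_4 = √((4.0000−4.5000)² + (5.0000−1.5000)²) = 3.5355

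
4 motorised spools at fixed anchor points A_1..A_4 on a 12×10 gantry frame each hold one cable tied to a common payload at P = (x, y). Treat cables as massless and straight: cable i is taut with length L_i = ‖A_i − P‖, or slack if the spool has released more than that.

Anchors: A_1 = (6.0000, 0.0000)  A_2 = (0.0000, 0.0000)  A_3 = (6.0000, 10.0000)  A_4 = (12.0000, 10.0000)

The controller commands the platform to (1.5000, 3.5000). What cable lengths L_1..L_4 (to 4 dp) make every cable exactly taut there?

(5.7009, 3.8079, 7.9057, 12.3491)

L_1 = √((6.0000−1.5000)² + (0.0000−3.5000)²) = 5.7009
L_2 = √((0.0000−1.5000)² + (0.0000−3.5000)²) = 3.8079
L_3 = √((6.0000−1.5000)² + (10.0000−3.5000)²) = 7.9057
L_4 = √((12.0000−1.5000)² + (10.0000−3.5000)²) = 12.3491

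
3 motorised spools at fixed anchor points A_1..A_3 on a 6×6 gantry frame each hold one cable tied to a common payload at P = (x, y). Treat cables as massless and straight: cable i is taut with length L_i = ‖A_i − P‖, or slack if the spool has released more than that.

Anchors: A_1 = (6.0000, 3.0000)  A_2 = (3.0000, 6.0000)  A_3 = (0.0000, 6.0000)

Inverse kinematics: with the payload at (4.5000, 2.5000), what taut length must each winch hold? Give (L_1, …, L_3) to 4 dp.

L_1: Δ = A_1−P = (1.5000, 0.5000) → ‖Δ‖ = √2.5000 = 1.5811
L_2: Δ = A_2−P = (-1.5000, 3.5000) → ‖Δ‖ = √14.5000 = 3.8079
L_3: Δ = A_3−P = (-4.5000, 3.5000) → ‖Δ‖ = √32.5000 = 5.7009

(1.5811, 3.8079, 5.7009)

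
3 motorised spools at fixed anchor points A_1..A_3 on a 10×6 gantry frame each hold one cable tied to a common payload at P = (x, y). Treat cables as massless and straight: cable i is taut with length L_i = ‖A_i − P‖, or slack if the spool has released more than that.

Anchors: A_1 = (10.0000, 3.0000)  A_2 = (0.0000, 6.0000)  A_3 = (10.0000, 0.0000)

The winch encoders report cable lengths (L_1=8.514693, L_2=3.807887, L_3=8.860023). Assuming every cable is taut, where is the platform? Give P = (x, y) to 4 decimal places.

circle eqns → linear via eq_j − eq_1; set k_j = A_j·A_j − L_j²
k_1 = 100.0000+9.0000−72.5000 = 36.5000
20.0000·x − 6.0000·y = k_1−k_2 = 15.0000
0.0000·x + 6.0000·y = k_1−k_3 = 15.0000
solve first two rows → x=1.5000, y=2.5000

(1.5000, 2.5000)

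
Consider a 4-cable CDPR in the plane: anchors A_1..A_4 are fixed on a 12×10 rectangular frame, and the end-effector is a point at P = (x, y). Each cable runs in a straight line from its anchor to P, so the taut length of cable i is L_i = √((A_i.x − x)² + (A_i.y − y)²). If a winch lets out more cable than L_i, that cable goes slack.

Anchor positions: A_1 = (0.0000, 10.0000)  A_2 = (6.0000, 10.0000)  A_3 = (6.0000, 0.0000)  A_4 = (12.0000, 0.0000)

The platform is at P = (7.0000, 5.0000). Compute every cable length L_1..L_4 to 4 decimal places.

cable 1: Δx=-7.0000, Δy=5.0000; L_1 = √(Δx²+Δy²) = 8.6023
cable 2: Δx=-1.0000, Δy=5.0000; L_2 = √(Δx²+Δy²) = 5.0990
cable 3: Δx=-1.0000, Δy=-5.0000; L_3 = √(Δx²+Δy²) = 5.0990
cable 4: Δx=5.0000, Δy=-5.0000; L_4 = √(Δx²+Δy²) = 7.0711

(8.6023, 5.0990, 5.0990, 7.0711)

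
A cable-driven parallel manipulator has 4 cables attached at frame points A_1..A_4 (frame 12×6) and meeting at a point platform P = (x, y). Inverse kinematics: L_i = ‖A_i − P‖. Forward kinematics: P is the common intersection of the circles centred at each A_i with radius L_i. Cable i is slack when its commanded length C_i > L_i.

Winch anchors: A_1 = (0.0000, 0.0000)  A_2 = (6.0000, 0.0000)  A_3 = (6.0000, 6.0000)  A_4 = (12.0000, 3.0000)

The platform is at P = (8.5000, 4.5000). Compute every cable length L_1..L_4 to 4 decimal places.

cable 1: Δx=-8.5000, Δy=-4.5000; L_1 = √(Δx²+Δy²) = 9.6177
cable 2: Δx=-2.5000, Δy=-4.5000; L_2 = √(Δx²+Δy²) = 5.1478
cable 3: Δx=-2.5000, Δy=1.5000; L_3 = √(Δx²+Δy²) = 2.9155
cable 4: Δx=3.5000, Δy=-1.5000; L_4 = √(Δx²+Δy²) = 3.8079

(9.6177, 5.1478, 2.9155, 3.8079)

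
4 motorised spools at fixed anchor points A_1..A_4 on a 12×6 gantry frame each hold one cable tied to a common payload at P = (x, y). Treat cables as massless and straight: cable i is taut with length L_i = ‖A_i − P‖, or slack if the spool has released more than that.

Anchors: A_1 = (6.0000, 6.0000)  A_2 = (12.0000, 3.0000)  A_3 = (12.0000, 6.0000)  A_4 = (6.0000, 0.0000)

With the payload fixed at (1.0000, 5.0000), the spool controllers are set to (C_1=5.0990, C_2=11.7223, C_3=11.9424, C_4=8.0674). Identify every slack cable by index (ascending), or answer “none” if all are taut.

2, 3, 4

i=1: geometric 5.0990 vs commanded 5.0990 ⇒ taut
i=2: geometric 11.1803 vs commanded 11.7223 ⇒ slack
i=3: geometric 11.0454 vs commanded 11.9424 ⇒ slack
i=4: geometric 7.0711 vs commanded 8.0674 ⇒ slack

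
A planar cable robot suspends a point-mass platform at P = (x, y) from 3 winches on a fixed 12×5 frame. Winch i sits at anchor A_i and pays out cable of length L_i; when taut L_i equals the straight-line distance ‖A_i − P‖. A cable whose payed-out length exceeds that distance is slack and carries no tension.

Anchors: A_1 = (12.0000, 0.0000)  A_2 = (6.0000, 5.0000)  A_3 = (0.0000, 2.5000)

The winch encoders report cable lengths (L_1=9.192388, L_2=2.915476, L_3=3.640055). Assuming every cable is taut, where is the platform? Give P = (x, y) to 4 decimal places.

circle eqns → linear via eq_j − eq_1; set q_j = A_j·A_j − L_j²
q_1 = 144.0000+0.0000−84.5000 = 59.5000
12.0000·x − 10.0000·y = q_1−q_2 = 7.0000
24.0000·x − 5.0000·y = q_1−q_3 = 66.5000
solve first two rows → x=3.5000, y=3.5000

(3.5000, 3.5000)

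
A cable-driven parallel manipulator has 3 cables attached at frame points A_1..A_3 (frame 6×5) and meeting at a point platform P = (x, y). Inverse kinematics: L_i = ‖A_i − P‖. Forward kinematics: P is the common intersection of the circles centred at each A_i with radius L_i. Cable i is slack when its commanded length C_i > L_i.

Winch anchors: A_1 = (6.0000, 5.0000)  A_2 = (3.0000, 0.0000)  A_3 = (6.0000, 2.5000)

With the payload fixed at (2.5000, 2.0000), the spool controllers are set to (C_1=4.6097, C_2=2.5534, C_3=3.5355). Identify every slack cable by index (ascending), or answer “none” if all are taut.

i=1: geometric 4.6098 vs commanded 4.6097 ⇒ taut
i=2: geometric 2.0616 vs commanded 2.5534 ⇒ slack
i=3: geometric 3.5355 vs commanded 3.5355 ⇒ taut

2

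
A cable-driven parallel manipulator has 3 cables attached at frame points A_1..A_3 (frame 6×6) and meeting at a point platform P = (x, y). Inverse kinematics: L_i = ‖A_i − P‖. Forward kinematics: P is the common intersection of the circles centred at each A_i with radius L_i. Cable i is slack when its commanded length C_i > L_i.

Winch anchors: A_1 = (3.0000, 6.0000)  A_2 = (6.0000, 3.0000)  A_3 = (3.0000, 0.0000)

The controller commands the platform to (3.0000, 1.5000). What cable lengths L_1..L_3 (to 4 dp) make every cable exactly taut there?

(4.5000, 3.3541, 1.5000)

L_1 = √((3.0000−3.0000)² + (6.0000−1.5000)²) = 4.5000
L_2 = √((6.0000−3.0000)² + (3.0000−1.5000)²) = 3.3541
L_3 = √((3.0000−3.0000)² + (0.0000−1.5000)²) = 1.5000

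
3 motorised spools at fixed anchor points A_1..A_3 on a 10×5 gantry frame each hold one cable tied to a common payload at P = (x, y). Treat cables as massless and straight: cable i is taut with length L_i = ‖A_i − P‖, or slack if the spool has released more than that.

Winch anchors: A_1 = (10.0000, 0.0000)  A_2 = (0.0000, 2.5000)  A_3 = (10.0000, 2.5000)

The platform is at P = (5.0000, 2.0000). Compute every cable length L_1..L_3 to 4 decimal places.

cable 1: Δx=5.0000, Δy=-2.0000; L_1 = √(Δx²+Δy²) = 5.3852
cable 2: Δx=-5.0000, Δy=0.5000; L_2 = √(Δx²+Δy²) = 5.0249
cable 3: Δx=5.0000, Δy=0.5000; L_3 = √(Δx²+Δy²) = 5.0249

(5.3852, 5.0249, 5.0249)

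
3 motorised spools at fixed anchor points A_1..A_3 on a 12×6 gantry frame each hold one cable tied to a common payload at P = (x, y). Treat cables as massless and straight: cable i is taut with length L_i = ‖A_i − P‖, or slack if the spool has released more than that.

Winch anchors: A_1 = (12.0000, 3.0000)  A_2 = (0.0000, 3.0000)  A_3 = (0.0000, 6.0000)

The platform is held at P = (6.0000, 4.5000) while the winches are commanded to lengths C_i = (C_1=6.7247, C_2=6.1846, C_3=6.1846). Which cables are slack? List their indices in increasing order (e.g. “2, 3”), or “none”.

i=1: geometric 6.1847 vs commanded 6.7247 ⇒ slack
i=2: geometric 6.1847 vs commanded 6.1846 ⇒ taut
i=3: geometric 6.1847 vs commanded 6.1846 ⇒ taut

1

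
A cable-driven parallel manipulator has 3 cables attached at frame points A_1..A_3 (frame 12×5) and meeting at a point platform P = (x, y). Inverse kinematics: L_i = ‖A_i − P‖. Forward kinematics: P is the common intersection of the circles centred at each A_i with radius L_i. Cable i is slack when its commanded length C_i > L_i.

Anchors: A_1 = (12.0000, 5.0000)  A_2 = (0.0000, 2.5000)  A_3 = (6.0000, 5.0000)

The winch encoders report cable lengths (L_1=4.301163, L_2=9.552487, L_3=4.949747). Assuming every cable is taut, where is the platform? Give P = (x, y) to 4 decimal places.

(9.5000, 1.5000)

circle eqns → linear via eq_j − eq_1; set q_j = A_j·A_j − L_j²
q_1 = 144.0000+25.0000−18.5000 = 150.5000
24.0000·x + 5.0000·y = q_1−q_2 = 235.5000
12.0000·x + 0.0000·y = q_1−q_3 = 114.0000
solve first two rows → x=9.5000, y=1.5000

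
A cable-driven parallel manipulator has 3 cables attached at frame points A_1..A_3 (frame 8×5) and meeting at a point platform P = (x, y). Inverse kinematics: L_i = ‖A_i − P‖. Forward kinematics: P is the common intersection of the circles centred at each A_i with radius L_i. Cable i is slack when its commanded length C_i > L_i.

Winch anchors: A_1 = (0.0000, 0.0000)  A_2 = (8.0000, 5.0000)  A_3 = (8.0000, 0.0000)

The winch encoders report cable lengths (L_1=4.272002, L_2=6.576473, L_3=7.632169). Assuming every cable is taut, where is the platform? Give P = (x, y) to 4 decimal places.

circle eqns → linear via eq_j − eq_1; set k_j = A_j·A_j − L_j²
k_1 = 0.0000+0.0000−18.2500 = -18.2500
-16.0000·x − 10.0000·y = k_1−k_2 = -64.0000
-16.0000·x + 0.0000·y = k_1−k_3 = -24.0000
solve first two rows → x=1.5000, y=4.0000

(1.5000, 4.0000)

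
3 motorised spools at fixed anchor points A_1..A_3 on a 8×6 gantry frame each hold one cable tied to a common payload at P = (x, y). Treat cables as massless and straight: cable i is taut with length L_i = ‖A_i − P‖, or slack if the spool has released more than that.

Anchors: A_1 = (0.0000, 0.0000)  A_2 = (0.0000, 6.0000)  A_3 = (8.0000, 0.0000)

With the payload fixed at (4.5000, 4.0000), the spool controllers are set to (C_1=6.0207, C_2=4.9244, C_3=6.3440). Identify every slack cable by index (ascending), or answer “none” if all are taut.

cable 1: √((-4.5000)²+(-4.0000)²)=6.0208, C_1=6.0207: taut
cable 2: √((-4.5000)²+(2.0000)²)=4.9244, C_2=4.9244: taut
cable 3: √((3.5000)²+(-4.0000)²)=5.3151, C_3=6.3440: slack

3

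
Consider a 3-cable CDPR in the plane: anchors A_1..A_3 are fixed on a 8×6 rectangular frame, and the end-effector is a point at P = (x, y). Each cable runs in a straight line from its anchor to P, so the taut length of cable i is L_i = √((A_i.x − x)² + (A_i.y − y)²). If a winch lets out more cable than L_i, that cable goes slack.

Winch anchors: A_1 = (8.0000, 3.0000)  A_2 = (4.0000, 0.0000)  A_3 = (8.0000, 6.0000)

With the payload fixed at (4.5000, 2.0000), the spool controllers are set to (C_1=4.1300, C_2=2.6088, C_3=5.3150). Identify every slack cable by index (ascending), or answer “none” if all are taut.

cable 1: L_1 = ‖A_1−P‖ = 3.6401;  C_1 = 4.1300 → slack
cable 2: L_2 = ‖A_2−P‖ = 2.0616;  C_2 = 2.6088 → slack
cable 3: L_3 = ‖A_3−P‖ = 5.3151;  C_3 = 5.3150 → taut

1, 2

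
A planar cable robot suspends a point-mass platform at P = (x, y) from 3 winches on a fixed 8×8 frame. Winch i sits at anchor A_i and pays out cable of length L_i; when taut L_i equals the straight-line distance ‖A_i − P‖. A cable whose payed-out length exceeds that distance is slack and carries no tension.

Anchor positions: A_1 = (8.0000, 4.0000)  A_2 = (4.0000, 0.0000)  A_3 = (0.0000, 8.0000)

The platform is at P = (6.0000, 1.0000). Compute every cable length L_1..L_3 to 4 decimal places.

(3.6056, 2.2361, 9.2195)

L_1: Δ = A_1−P = (2.0000, 3.0000) → ‖Δ‖ = √13.0000 = 3.6056
L_2: Δ = A_2−P = (-2.0000, -1.0000) → ‖Δ‖ = √5.0000 = 2.2361
L_3: Δ = A_3−P = (-6.0000, 7.0000) → ‖Δ‖ = √85.0000 = 9.2195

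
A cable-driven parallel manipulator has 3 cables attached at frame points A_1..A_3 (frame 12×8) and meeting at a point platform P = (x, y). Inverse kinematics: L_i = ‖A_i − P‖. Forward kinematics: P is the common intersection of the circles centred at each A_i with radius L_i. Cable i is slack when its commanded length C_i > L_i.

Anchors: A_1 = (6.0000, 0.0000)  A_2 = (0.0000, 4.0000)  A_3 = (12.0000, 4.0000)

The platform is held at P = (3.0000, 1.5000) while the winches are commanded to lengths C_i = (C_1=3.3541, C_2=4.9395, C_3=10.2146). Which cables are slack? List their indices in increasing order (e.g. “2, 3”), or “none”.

2, 3

cable 1: √((3.0000)²+(-1.5000)²)=3.3541, C_1=3.3541: taut
cable 2: √((-3.0000)²+(2.5000)²)=3.9051, C_2=4.9395: slack
cable 3: √((9.0000)²+(2.5000)²)=9.3408, C_3=10.2146: slack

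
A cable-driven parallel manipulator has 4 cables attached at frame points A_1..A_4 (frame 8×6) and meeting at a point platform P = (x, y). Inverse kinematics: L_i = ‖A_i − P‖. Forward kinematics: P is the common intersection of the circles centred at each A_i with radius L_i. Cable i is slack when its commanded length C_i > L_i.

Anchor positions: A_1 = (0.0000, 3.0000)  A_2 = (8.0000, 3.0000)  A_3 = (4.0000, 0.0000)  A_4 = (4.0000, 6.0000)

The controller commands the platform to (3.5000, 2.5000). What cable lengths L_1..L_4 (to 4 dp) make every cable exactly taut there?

L_1: Δ = A_1−P = (-3.5000, 0.5000) → ‖Δ‖ = √12.5000 = 3.5355
L_2: Δ = A_2−P = (4.5000, 0.5000) → ‖Δ‖ = √20.5000 = 4.5277
L_3: Δ = A_3−P = (0.5000, -2.5000) → ‖Δ‖ = √6.5000 = 2.5495
L_4: Δ = A_4−P = (0.5000, 3.5000) → ‖Δ‖ = √12.5000 = 3.5355

(3.5355, 4.5277, 2.5495, 3.5355)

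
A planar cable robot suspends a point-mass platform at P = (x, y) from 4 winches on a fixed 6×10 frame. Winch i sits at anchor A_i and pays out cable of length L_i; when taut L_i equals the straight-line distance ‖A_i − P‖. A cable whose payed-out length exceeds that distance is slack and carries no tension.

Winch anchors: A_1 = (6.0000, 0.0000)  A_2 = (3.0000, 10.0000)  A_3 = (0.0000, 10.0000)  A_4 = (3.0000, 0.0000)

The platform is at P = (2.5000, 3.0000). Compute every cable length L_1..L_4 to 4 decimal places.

L_1 = √((6.0000−2.5000)² + (0.0000−3.0000)²) = 4.6098
L_2 = √((3.0000−2.5000)² + (10.0000−3.0000)²) = 7.0178
L_3 = √((0.0000−2.5000)² + (10.0000−3.0000)²) = 7.4330
L_4 = √((3.0000−2.5000)² + (0.0000−3.0000)²) = 3.0414

(4.6098, 7.0178, 7.4330, 3.0414)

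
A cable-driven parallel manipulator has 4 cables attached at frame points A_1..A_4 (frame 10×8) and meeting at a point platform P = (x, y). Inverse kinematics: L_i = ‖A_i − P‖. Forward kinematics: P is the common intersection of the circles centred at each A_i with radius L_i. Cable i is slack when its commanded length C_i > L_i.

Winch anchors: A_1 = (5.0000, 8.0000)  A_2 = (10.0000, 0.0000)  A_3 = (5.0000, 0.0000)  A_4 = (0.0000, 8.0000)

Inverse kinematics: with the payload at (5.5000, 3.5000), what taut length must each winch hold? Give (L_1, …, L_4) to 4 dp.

L_1: Δ = A_1−P = (-0.5000, 4.5000) → ‖Δ‖ = √20.5000 = 4.5277
L_2: Δ = A_2−P = (4.5000, -3.5000) → ‖Δ‖ = √32.5000 = 5.7009
L_3: Δ = A_3−P = (-0.5000, -3.5000) → ‖Δ‖ = √12.5000 = 3.5355
L_4: Δ = A_4−P = (-5.5000, 4.5000) → ‖Δ‖ = √50.5000 = 7.1063

(4.5277, 5.7009, 3.5355, 7.1063)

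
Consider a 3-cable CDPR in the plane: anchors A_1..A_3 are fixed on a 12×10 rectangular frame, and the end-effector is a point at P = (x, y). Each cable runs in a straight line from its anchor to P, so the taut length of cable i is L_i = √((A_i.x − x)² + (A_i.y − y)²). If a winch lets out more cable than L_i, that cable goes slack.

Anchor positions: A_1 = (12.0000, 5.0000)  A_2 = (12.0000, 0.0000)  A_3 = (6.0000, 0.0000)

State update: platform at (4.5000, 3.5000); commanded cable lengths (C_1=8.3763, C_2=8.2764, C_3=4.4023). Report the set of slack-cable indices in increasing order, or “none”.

i=1: geometric 7.6485 vs commanded 8.3763 ⇒ slack
i=2: geometric 8.2765 vs commanded 8.2764 ⇒ taut
i=3: geometric 3.8079 vs commanded 4.4023 ⇒ slack

1, 3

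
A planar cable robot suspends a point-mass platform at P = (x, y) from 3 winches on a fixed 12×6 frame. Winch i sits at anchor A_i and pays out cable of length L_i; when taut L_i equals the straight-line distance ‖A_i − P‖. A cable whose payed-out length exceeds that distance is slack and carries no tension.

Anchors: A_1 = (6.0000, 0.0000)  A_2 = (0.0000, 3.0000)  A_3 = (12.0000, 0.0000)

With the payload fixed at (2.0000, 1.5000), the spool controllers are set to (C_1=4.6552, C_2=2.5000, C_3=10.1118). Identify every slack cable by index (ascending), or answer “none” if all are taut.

1

i=1: geometric 4.2720 vs commanded 4.6552 ⇒ slack
i=2: geometric 2.5000 vs commanded 2.5000 ⇒ taut
i=3: geometric 10.1119 vs commanded 10.1118 ⇒ taut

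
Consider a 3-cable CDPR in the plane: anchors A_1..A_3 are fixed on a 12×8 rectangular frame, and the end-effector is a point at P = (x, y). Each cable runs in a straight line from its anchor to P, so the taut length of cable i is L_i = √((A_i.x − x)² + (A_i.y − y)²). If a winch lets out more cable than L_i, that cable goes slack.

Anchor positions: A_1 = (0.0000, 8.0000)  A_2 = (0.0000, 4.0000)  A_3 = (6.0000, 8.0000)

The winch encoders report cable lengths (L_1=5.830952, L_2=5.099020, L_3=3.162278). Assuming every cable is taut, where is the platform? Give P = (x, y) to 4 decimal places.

circle eqns → linear via eq_j − eq_1; set q_j = A_j·A_j − L_j²
q_1 = 0.0000+64.0000−34.0000 = 30.0000
0.0000·x + 8.0000·y = q_1−q_2 = 40.0000
-12.0000·x + 0.0000·y = q_1−q_3 = -60.0000
solve first two rows → x=5.0000, y=5.0000

(5.0000, 5.0000)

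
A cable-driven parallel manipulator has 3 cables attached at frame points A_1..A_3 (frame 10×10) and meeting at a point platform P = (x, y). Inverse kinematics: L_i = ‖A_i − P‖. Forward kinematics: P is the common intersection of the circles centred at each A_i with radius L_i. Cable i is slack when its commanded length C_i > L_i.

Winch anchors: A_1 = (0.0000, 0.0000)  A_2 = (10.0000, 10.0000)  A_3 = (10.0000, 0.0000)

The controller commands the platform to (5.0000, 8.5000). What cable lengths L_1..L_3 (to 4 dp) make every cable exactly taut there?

L_1: Δ = A_1−P = (-5.0000, -8.5000) → ‖Δ‖ = √97.2500 = 9.8615
L_2: Δ = A_2−P = (5.0000, 1.5000) → ‖Δ‖ = √27.2500 = 5.2202
L_3: Δ = A_3−P = (5.0000, -8.5000) → ‖Δ‖ = √97.2500 = 9.8615

(9.8615, 5.2202, 9.8615)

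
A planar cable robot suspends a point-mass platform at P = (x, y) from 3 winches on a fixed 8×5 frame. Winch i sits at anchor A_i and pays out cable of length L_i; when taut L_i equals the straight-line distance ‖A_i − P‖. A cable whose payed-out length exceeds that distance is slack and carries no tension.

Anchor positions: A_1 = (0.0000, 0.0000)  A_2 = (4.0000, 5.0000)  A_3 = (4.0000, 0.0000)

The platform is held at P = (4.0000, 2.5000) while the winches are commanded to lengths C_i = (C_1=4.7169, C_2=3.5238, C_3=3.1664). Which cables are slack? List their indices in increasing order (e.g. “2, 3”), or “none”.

2, 3

cable 1: √((-4.0000)²+(-2.5000)²)=4.7170, C_1=4.7169: taut
cable 2: √((0.0000)²+(2.5000)²)=2.5000, C_2=3.5238: slack
cable 3: √((0.0000)²+(-2.5000)²)=2.5000, C_3=3.1664: slack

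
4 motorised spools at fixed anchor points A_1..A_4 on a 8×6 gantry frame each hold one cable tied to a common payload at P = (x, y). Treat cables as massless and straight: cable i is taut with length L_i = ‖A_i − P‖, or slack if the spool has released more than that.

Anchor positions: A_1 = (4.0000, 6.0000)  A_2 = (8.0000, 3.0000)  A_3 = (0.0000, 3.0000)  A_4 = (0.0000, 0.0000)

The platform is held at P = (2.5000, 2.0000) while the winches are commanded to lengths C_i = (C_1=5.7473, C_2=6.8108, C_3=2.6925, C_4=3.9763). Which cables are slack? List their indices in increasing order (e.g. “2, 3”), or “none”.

1, 2, 4

cable 1: L_1 = ‖A_1−P‖ = 4.2720;  C_1 = 5.7473 → slack
cable 2: L_2 = ‖A_2−P‖ = 5.5902;  C_2 = 6.8108 → slack
cable 3: L_3 = ‖A_3−P‖ = 2.6926;  C_3 = 2.6925 → taut
cable 4: L_4 = ‖A_4−P‖ = 3.2016;  C_4 = 3.9763 → slack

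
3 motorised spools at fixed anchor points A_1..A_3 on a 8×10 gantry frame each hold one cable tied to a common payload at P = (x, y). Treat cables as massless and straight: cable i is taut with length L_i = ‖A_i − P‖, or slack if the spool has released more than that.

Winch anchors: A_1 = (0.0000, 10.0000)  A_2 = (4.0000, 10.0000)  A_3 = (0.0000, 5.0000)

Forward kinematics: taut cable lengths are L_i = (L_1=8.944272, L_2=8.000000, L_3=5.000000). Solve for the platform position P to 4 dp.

(4.0000, 2.0000)

circle eqns → linear via eq_j − eq_1; set q_j = A_j·A_j − L_j²
q_1 = 0.0000+100.0000−80.0000 = 20.0000
-8.0000·x + 0.0000·y = q_1−q_2 = -32.0000
0.0000·x + 10.0000·y = q_1−q_3 = 20.0000
solve first two rows → x=4.0000, y=2.0000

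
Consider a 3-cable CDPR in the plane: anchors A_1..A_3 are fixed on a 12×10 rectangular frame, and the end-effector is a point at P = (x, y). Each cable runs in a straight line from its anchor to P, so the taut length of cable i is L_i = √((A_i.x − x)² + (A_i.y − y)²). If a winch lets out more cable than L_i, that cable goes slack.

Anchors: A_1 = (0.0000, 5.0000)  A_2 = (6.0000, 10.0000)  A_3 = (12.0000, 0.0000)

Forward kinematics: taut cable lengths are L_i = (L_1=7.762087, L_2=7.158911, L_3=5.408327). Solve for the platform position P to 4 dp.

circle eqns → linear via eq_j − eq_1; set q_j = A_j·A_j − L_j²
q_1 = 0.0000+25.0000−60.2500 = -35.2500
-12.0000·x − 10.0000·y = q_1−q_2 = -120.0000
-24.0000·x + 10.0000·y = q_1−q_3 = -150.0000
solve first two rows → x=7.5000, y=3.0000

(7.5000, 3.0000)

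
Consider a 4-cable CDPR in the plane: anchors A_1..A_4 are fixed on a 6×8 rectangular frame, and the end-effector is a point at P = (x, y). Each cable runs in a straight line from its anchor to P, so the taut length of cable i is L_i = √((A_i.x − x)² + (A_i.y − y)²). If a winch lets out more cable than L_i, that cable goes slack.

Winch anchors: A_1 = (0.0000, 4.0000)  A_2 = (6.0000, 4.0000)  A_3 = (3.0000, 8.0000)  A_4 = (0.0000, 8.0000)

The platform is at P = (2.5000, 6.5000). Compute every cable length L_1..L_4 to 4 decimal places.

L_1: Δ = A_1−P = (-2.5000, -2.5000) → ‖Δ‖ = √12.5000 = 3.5355
L_2: Δ = A_2−P = (3.5000, -2.5000) → ‖Δ‖ = √18.5000 = 4.3012
L_3: Δ = A_3−P = (0.5000, 1.5000) → ‖Δ‖ = √2.5000 = 1.5811
L_4: Δ = A_4−P = (-2.5000, 1.5000) → ‖Δ‖ = √8.5000 = 2.9155

(3.5355, 4.3012, 1.5811, 2.9155)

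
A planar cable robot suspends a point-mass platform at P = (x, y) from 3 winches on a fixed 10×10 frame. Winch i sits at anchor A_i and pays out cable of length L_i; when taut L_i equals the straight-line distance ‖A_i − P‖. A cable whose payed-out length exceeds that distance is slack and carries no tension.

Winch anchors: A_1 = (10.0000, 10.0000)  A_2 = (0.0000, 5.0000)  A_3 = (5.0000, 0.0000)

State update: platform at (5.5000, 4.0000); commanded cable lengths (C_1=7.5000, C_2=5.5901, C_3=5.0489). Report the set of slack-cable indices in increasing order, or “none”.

i=1: geometric 7.5000 vs commanded 7.5000 ⇒ taut
i=2: geometric 5.5902 vs commanded 5.5901 ⇒ taut
i=3: geometric 4.0311 vs commanded 5.0489 ⇒ slack

3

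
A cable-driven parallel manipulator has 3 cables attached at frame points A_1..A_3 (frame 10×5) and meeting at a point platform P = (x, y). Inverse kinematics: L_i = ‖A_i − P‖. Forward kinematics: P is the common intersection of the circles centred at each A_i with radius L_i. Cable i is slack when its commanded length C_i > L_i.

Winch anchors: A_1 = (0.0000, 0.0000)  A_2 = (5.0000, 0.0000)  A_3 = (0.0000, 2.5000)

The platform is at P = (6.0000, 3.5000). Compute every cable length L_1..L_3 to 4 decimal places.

(6.9462, 3.6401, 6.0828)

L_1 = √((0.0000−6.0000)² + (0.0000−3.5000)²) = 6.9462
L_2 = √((5.0000−6.0000)² + (0.0000−3.5000)²) = 3.6401
L_3 = √((0.0000−6.0000)² + (2.5000−3.5000)²) = 6.0828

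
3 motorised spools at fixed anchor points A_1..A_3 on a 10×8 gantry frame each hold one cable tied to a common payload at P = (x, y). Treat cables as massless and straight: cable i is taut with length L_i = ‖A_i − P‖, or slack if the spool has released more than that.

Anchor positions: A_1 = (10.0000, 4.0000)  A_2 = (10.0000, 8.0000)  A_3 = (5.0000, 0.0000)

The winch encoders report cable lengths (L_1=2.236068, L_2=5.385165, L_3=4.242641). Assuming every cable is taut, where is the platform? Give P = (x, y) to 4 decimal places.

circle eqns → linear via eq_j − eq_1; set c_j = A_j·A_j − L_j²
c_1 = 100.0000+16.0000−5.0000 = 111.0000
0.0000·x − 8.0000·y = c_1−c_2 = -24.0000
10.0000·x + 8.0000·y = c_1−c_3 = 104.0000
solve first two rows → x=8.0000, y=3.0000

(8.0000, 3.0000)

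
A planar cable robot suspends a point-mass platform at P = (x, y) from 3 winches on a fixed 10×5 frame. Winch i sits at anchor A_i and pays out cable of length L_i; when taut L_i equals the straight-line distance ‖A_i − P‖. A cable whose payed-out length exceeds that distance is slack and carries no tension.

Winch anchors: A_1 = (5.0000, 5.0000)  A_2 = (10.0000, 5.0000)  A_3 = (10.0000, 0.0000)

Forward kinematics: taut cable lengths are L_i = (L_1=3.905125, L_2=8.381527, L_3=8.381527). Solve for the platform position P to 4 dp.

(2.0000, 2.5000)

each cable: (A_i−P)·(A_i−P) = L_i²; let q_i = ‖A_i‖²−L_i²
q_1 = 25.0000+25.0000−15.2500 = 34.7500
row 1: -10.0000x + 0.0000y = -20.0000  (q_2=54.7500)
row 2: -10.0000x + 10.0000y = 5.0000  (q_3=29.7500)
Cramer on rows 1–2 → x = 2.0000, y = 2.5000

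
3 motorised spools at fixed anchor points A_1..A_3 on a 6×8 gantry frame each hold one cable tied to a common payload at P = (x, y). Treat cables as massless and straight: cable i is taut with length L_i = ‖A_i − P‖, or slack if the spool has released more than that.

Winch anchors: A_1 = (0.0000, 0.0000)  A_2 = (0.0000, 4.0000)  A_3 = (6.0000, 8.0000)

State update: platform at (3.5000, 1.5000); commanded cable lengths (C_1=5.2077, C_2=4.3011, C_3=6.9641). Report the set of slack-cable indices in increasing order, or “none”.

cable 1: √((-3.5000)²+(-1.5000)²)=3.8079, C_1=5.2077: slack
cable 2: √((-3.5000)²+(2.5000)²)=4.3012, C_2=4.3011: taut
cable 3: √((2.5000)²+(6.5000)²)=6.9642, C_3=6.9641: taut

1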